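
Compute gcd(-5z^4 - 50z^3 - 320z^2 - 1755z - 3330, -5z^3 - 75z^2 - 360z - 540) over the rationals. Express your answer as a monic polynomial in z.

z^2 + 9z + 18

Repeated division with remainder:
  -5z^4 - 50z^3 - 320z^2 - 1755z - 3330 = (z - 5)(-5z^3 - 75z^2 - 360z - 540) + (-335z^2 - 3015z - 6030)
  -5z^3 - 75z^2 - 360z - 540 = ((1/67)z + 6/67)(-335z^2 - 3015z - 6030) + (0)
Last nonzero remainder: -335z^2 - 3015z - 6030. Dividing through by -335 gives the monic gcd z^2 + 9z + 18.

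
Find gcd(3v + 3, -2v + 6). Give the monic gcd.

1

Euclidean algorithm in ℚ[v]:
  3v + 3 = (-3/2)(-2v + 6) + (12)
  -2v + 6 = (-(1/6)v + 1/2)(12) + (0)
The last nonzero remainder is the constant 12, so the polynomials are coprime and gcd = 1.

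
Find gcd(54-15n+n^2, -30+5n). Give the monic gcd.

By polynomial division,
  n^2-15n+54 = ((1/5)n-9/5)(5n-30) + (0)
Last nonzero remainder: 5n-30. Dividing through by 5 gives the monic gcd n-6.

-6+n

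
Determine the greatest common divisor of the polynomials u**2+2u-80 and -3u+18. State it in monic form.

Apply the Euclidean algorithm:
  u**2+2u-80 = (-(1/3)u-8/3)(-3u+18) + (-32)
  -3u+18 = ((3/32)u-9/16)(-32) + (0)
The last nonzero remainder is the constant -32, so the polynomials are coprime and gcd = 1.

1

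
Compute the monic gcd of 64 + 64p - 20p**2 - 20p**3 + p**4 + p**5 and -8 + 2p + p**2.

Apply the Euclidean algorithm:
  p**5 + p**4 - 20p**3 - 20p**2 + 64p + 64 = (p**3 - p**2 - 10p - 8)(p**2 + 2p - 8) + (0)
The last nonzero remainder p**2 + 2p - 8 is already monic.

-8 + 2p + p**2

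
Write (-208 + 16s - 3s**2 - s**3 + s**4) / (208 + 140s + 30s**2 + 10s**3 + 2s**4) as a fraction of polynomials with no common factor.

Repeated division with remainder:
  s**4 - s**3 - 3s**2 + 16s - 208 = (1/2)(2s**4 + 10s**3 + 30s**2 + 140s + 208) + (-6s**3 - 18s**2 - 54s - 312)
  2s**4 + 10s**3 + 30s**2 + 140s + 208 = (-(1/3)s - 2/3)(-6s**3 - 18s**2 - 54s - 312) + (0)
Last nonzero remainder: -6s**3 - 18s**2 - 54s - 312. Dividing through by -6 gives the monic gcd s**3 + 3s**2 + 9s + 52.
Cancel s**3 + 3s**2 + 9s + 52 from numerator and denominator to get the reduced form.

(-4 + s)/(4 + 2s)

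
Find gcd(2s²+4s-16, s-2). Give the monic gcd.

s-2

By polynomial division,
  2s²+4s-16 = (2s+8)(s-2) + (0)
The last nonzero remainder s-2 is already monic.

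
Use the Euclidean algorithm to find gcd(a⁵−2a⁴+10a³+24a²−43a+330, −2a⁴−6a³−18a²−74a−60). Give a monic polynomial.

By polynomial division,
  a⁵−2a⁴+10a³+24a²−43a+330 = (−(1/2)a+5/2)(−2a⁴−6a³−18a²−74a−60) + (16a³+32a²+112a+480)
  −2a⁴−6a³−18a²−74a−60 = (−(1/8)a−1/8)(16a³+32a²+112a+480) + (0)
Last nonzero remainder: 16a³+32a²+112a+480. Dividing through by 16 gives the monic gcd a³+2a²+7a+30.

a³+2a²+7a+30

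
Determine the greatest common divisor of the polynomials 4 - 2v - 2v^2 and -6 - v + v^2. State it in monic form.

2 + v

Repeated division with remainder:
  -2v^2 - 2v + 4 = (-2)(v^2 - v - 6) + (-4v - 8)
  v^2 - v - 6 = (-(1/4)v + 3/4)(-4v - 8) + (0)
Last nonzero remainder: -4v - 8. Dividing through by -4 gives the monic gcd v + 2.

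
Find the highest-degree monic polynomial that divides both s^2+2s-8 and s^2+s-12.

s+4

Euclidean algorithm in ℚ[s]:
  s^2+2s-8 = (s^2+s-12) + (s+4)
  s^2+s-12 = (s-3)(s+4) + (0)
The last nonzero remainder s+4 is already monic.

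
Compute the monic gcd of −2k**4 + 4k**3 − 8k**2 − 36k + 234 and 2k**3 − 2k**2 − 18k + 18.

k**2 − 9

Apply the Euclidean algorithm:
  −2k**4 + 4k**3 − 8k**2 − 36k + 234 = (−k + 1)(2k**3 − 2k**2 − 18k + 18) + (−24k**2 + 216)
  2k**3 − 2k**2 − 18k + 18 = (−(1/12)k + 1/12)(−24k**2 + 216) + (0)
Last nonzero remainder: −24k**2 + 216. Dividing through by −24 gives the monic gcd k**2 − 9.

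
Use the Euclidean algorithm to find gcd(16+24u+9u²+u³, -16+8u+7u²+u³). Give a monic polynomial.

16+8u+u²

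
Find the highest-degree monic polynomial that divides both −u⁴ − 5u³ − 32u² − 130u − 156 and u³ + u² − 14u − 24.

u² + 5u + 6

Euclidean algorithm in ℚ[u]:
  −u⁴ − 5u³ − 32u² − 130u − 156 = (−u − 4)(u³ + u² − 14u − 24) + (−42u² − 210u − 252)
  u³ + u² − 14u − 24 = (−(1/42)u + 2/21)(−42u² − 210u − 252) + (0)
Last nonzero remainder: −42u² − 210u − 252. Dividing through by −42 gives the monic gcd u² + 5u + 6.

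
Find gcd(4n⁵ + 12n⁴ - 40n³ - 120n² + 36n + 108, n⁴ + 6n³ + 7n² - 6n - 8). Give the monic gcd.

n² - 1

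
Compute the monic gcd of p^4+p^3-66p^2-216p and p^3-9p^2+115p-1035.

Repeated division with remainder:
  p^4+p^3-66p^2-216p = (p+10)(p^3-9p^2+115p-1035) + (-91p^2-331p+10350)
  p^3-9p^2+115p-1035 = (-(1/91)p+1150/8281)(-91p^2-331p+10350) + ((2274815/8281)p-20473335/8281)
  -91p^2-331p+10350 = (-(753571/2274815)p-82810/19781)((2274815/8281)p-20473335/8281) + (0)
Last nonzero remainder: (2274815/8281)p-20473335/8281. Dividing through by 2274815/8281 gives the monic gcd p-9.

p-9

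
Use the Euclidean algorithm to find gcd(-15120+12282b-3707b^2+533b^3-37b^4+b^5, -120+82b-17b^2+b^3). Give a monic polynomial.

Apply the Euclidean algorithm:
  b^5-37b^4+533b^3-3707b^2+12282b-15120 = (b^2-20b+111)(b^3-17b^2+82b-120) + (-60b^2+780b-1800)
  b^3-17b^2+82b-120 = (-(1/60)b+1/15)(-60b^2+780b-1800) + (0)
Last nonzero remainder: -60b^2+780b-1800. Dividing through by -60 gives the monic gcd b^2-13b+30.

30-13b+b^2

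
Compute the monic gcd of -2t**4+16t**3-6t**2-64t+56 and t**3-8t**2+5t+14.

t**2-9t+14

Repeated division with remainder:
  -2t**4+16t**3-6t**2-64t+56 = (-2t)(t**3-8t**2+5t+14) + (4t**2-36t+56)
  t**3-8t**2+5t+14 = ((1/4)t+1/4)(4t**2-36t+56) + (0)
Last nonzero remainder: 4t**2-36t+56. Dividing through by 4 gives the monic gcd t**2-9t+14.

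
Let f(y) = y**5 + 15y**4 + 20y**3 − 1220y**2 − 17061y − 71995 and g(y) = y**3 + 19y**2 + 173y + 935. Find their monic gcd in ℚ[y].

Apply the Euclidean algorithm:
  y**5 + 15y**4 + 20y**3 − 1220y**2 − 17061y − 71995 = (y**2 − 4y − 77)(y**3 + 19y**2 + 173y + 935) + (0)
The last nonzero remainder y**3 + 19y**2 + 173y + 935 is already monic.

y**3 + 19y**2 + 173y + 935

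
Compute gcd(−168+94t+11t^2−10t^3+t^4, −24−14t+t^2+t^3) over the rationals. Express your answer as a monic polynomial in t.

Apply the Euclidean algorithm:
  t^4−10t^3+11t^2+94t−168 = (t−11)(t^3+t^2−14t−24) + (36t^2−36t−432)
  t^3+t^2−14t−24 = ((1/36)t+1/18)(36t^2−36t−432) + (0)
Last nonzero remainder: 36t^2−36t−432. Dividing through by 36 gives the monic gcd t^2−t−12.

−12−t+t^2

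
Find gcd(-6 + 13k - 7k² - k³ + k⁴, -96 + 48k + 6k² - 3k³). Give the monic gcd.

By polynomial division,
  k⁴ - k³ - 7k² + 13k - 6 = (-(1/3)k - 1/3)(-3k³ + 6k² + 48k - 96) + (11k² - 3k - 38)
  -3k³ + 6k² + 48k - 96 = (-(3/11)k + 57/121)(11k² - 3k - 38) + ((4725/121)k - 9450/121)
  11k² - 3k - 38 = ((1331/4725)k + 2299/4725)((4725/121)k - 9450/121) + (0)
Last nonzero remainder: (4725/121)k - 9450/121. Dividing through by 4725/121 gives the monic gcd k - 2.

-2 + k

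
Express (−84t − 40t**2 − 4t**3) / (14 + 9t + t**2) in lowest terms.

(−12t − 4t**2)/(2 + t)

By polynomial division,
  −4t**3 − 40t**2 − 84t = (−4t − 4)(t**2 + 9t + 14) + (8t + 56)
  t**2 + 9t + 14 = ((1/8)t + 1/4)(8t + 56) + (0)
Last nonzero remainder: 8t + 56. Dividing through by 8 gives the monic gcd t + 7.
Cancel t + 7 from numerator and denominator to get the reduced form.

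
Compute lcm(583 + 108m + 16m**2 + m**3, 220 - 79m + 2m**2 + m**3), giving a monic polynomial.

Euclidean algorithm in ℚ[m]:
  m**3 + 16m**2 + 108m + 583 = (m**3 + 2m**2 - 79m + 220) + (14m**2 + 187m + 363)
  m**3 + 2m**2 - 79m + 220 = ((1/14)m - 159/196)(14m**2 + 187m + 363) + ((9167/196)m + 100837/196)
  14m**2 + 187m + 363 = ((2744/9167)m + 6468/9167)((9167/196)m + 100837/196) + (0)
Last nonzero remainder: (9167/196)m + 100837/196. Dividing through by 9167/196 gives the monic gcd m + 11.
Then lcm(f, g) = f·g / gcd(f, g); expanding and making the result monic gives the answer.

11660 - 3087m - 69m**2 - 16m**3 + 7m**4 + m**5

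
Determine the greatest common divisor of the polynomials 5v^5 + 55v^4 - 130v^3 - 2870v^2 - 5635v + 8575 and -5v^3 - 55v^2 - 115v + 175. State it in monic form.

Repeated division with remainder:
  5v^5 + 55v^4 - 130v^3 - 2870v^2 - 5635v + 8575 = (-v^2 + 49)(-5v^3 - 55v^2 - 115v + 175) + (0)
Last nonzero remainder: -5v^3 - 55v^2 - 115v + 175. Dividing through by -5 gives the monic gcd v^3 + 11v^2 + 23v - 35.

v^3 + 11v^2 + 23v - 35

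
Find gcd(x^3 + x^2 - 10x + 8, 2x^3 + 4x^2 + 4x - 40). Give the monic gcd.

Apply the Euclidean algorithm:
  x^3 + x^2 - 10x + 8 = (1/2)(2x^3 + 4x^2 + 4x - 40) + (-x^2 - 12x + 28)
  2x^3 + 4x^2 + 4x - 40 = (-2x + 20)(-x^2 - 12x + 28) + (300x - 600)
  -x^2 - 12x + 28 = (-(1/300)x - 7/150)(300x - 600) + (0)
Last nonzero remainder: 300x - 600. Dividing through by 300 gives the monic gcd x - 2.

x - 2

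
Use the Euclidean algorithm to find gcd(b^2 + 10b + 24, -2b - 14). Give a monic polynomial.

By polynomial division,
  b^2 + 10b + 24 = (-(1/2)b - 3/2)(-2b - 14) + (3)
  -2b - 14 = (-(2/3)b - 14/3)(3) + (0)
The last nonzero remainder is the constant 3, so the polynomials are coprime and gcd = 1.

1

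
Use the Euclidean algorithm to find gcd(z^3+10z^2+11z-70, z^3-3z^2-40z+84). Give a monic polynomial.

z-2

By polynomial division,
  z^3+10z^2+11z-70 = (z^3-3z^2-40z+84) + (13z^2+51z-154)
  z^3-3z^2-40z+84 = ((1/13)z-90/169)(13z^2+51z-154) + (-(168/169)z+336/169)
  13z^2+51z-154 = (-(2197/168)z-1859/24)(-(168/169)z+336/169) + (0)
Last nonzero remainder: -(168/169)z+336/169. Dividing through by -168/169 gives the monic gcd z-2.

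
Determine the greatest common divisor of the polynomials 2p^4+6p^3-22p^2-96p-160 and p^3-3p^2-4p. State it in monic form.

p-4

Repeated division with remainder:
  2p^4+6p^3-22p^2-96p-160 = (2p+12)(p^3-3p^2-4p) + (22p^2-48p-160)
  p^3-3p^2-4p = ((1/22)p-9/242)(22p^2-48p-160) + ((180/121)p-720/121)
  22p^2-48p-160 = ((1331/90)p+242/9)((180/121)p-720/121) + (0)
Last nonzero remainder: (180/121)p-720/121. Dividing through by 180/121 gives the monic gcd p-4.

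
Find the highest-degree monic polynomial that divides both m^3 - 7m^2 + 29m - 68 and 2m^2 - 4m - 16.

m - 4

By polynomial division,
  m^3 - 7m^2 + 29m - 68 = ((1/2)m - 5/2)(2m^2 - 4m - 16) + (27m - 108)
  2m^2 - 4m - 16 = ((2/27)m + 4/27)(27m - 108) + (0)
Last nonzero remainder: 27m - 108. Dividing through by 27 gives the monic gcd m - 4.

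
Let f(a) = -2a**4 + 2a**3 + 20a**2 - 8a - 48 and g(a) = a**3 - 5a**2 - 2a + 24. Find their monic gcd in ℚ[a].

a**2 - a - 6

Repeated division with remainder:
  -2a**4 + 2a**3 + 20a**2 - 8a - 48 = (-2a - 8)(a**3 - 5a**2 - 2a + 24) + (-24a**2 + 24a + 144)
  a**3 - 5a**2 - 2a + 24 = (-(1/24)a + 1/6)(-24a**2 + 24a + 144) + (0)
Last nonzero remainder: -24a**2 + 24a + 144. Dividing through by -24 gives the monic gcd a**2 - a - 6.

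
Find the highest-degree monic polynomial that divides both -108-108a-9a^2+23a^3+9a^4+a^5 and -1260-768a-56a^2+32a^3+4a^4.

9+6a+a^2

Euclidean algorithm in ℚ[a]:
  a^5+9a^4+23a^3-9a^2-108a-108 = ((1/4)a+1/4)(4a^4+32a^3-56a^2-768a-1260) + (29a^3+197a^2+399a+207)
  4a^4+32a^3-56a^2-768a-1260 = ((4/29)a+140/841)(29a^3+197a^2+399a+207) + (-(120960/841)a^2-(725760/841)a-1088640/841)
  29a^3+197a^2+399a+207 = (-(24389/120960)a-19343/120960)(-(120960/841)a^2-(725760/841)a-1088640/841) + (0)
Last nonzero remainder: -(120960/841)a^2-(725760/841)a-1088640/841. Dividing through by -120960/841 gives the monic gcd a^2+6a+9.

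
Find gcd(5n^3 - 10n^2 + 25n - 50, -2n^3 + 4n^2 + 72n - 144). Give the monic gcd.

n - 2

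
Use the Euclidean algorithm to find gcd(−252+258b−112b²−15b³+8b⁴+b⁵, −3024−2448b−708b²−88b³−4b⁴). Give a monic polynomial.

42+13b+b²

By polynomial division,
  b⁵+8b⁴−15b³−112b²+258b−252 = (−(1/4)b+7/2)(−4b⁴−88b³−708b²−2448b−3024) + (116b³+1754b²+8070b+10332)
  −4b⁴−88b³−708b²−2448b−3024 = (−(1/29)b−399/1682)(116b³+1754b²+8070b+10332) + (−(11475/841)b²−(149175/841)b−481950/841)
  116b³+1754b²+8070b+10332 = (−(97556/11475)b−68962/3825)(−(11475/841)b²−(149175/841)b−481950/841) + (0)
Last nonzero remainder: −(11475/841)b²−(149175/841)b−481950/841. Dividing through by −11475/841 gives the monic gcd b²+13b+42.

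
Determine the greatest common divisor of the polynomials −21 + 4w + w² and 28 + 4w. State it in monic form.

Euclidean algorithm in ℚ[w]:
  w² + 4w − 21 = ((1/4)w − 3/4)(4w + 28) + (0)
Last nonzero remainder: 4w + 28. Dividing through by 4 gives the monic gcd w + 7.

7 + w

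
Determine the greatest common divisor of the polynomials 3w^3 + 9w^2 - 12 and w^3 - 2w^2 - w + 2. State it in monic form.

Repeated division with remainder:
  3w^3 + 9w^2 - 12 = (3)(w^3 - 2w^2 - w + 2) + (15w^2 + 3w - 18)
  w^3 - 2w^2 - w + 2 = ((1/15)w - 11/75)(15w^2 + 3w - 18) + ((16/25)w - 16/25)
  15w^2 + 3w - 18 = ((375/16)w + 225/8)((16/25)w - 16/25) + (0)
Last nonzero remainder: (16/25)w - 16/25. Dividing through by 16/25 gives the monic gcd w - 1.

w - 1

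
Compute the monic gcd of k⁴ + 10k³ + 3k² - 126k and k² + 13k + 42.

Apply the Euclidean algorithm:
  k⁴ + 10k³ + 3k² - 126k = (k² - 3k)(k² + 13k + 42) + (0)
The last nonzero remainder k² + 13k + 42 is already monic.

k² + 13k + 42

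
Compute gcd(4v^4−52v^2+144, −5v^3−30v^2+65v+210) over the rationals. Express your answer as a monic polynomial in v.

Euclidean algorithm in ℚ[v]:
  4v^4−52v^2+144 = (−(4/5)v+24/5)(−5v^3−30v^2+65v+210) + (144v^2−144v−864)
  −5v^3−30v^2+65v+210 = (−(5/144)v−35/144)(144v^2−144v−864) + (0)
Last nonzero remainder: 144v^2−144v−864. Dividing through by 144 gives the monic gcd v^2−v−6.

v^2−v−6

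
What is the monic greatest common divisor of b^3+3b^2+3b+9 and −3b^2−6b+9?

Apply the Euclidean algorithm:
  b^3+3b^2+3b+9 = (−(1/3)b−1/3)(−3b^2−6b+9) + (4b+12)
  −3b^2−6b+9 = (−(3/4)b+3/4)(4b+12) + (0)
Last nonzero remainder: 4b+12. Dividing through by 4 gives the monic gcd b+3.

b+3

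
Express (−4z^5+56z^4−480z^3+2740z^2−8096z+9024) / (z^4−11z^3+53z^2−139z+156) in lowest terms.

(−4z^3+28z^2−236z+752)/(z^2−4z+13)

Repeated division with remainder:
  −4z^5+56z^4−480z^3+2740z^2−8096z+9024 = (−4z+12)(z^4−11z^3+53z^2−139z+156) + (−136z^3+1548z^2−5804z+7152)
  z^4−11z^3+53z^2−139z+156 = (−(1/136)z−13/4624)(−136z^3+1548z^2−5804z+7152) + ((16965/1156)z^2−(118755/1156)z+50895/289)
  −136z^3+1548z^2−5804z+7152 = (−(157216/16965)z+688976/16965)((16965/1156)z^2−(118755/1156)z+50895/289) + (0)
Last nonzero remainder: (16965/1156)z^2−(118755/1156)z+50895/289. Dividing through by 16965/1156 gives the monic gcd z^2−7z+12.
Cancel z^2−7z+12 from numerator and denominator to get the reduced form.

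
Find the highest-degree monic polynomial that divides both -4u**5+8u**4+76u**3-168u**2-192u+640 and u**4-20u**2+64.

u**3+2u**2-16u-32

Euclidean algorithm in ℚ[u]:
  -4u**5+8u**4+76u**3-168u**2-192u+640 = (-4u+8)(u**4-20u**2+64) + (-4u**3-8u**2+64u+128)
  u**4-20u**2+64 = (-(1/4)u+1/2)(-4u**3-8u**2+64u+128) + (0)
Last nonzero remainder: -4u**3-8u**2+64u+128. Dividing through by -4 gives the monic gcd u**3+2u**2-16u-32.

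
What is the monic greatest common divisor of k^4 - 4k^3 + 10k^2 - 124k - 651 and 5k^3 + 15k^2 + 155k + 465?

k^3 + 3k^2 + 31k + 93

By polynomial division,
  k^4 - 4k^3 + 10k^2 - 124k - 651 = ((1/5)k - 7/5)(5k^3 + 15k^2 + 155k + 465) + (0)
Last nonzero remainder: 5k^3 + 15k^2 + 155k + 465. Dividing through by 5 gives the monic gcd k^3 + 3k^2 + 31k + 93.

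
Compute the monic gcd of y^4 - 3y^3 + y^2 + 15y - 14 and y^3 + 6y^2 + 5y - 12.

Euclidean algorithm in ℚ[y]:
  y^4 - 3y^3 + y^2 + 15y - 14 = (y - 9)(y^3 + 6y^2 + 5y - 12) + (50y^2 + 72y - 122)
  y^3 + 6y^2 + 5y - 12 = ((1/50)y + 57/625)(50y^2 + 72y - 122) + ((546/625)y - 546/625)
  50y^2 + 72y - 122 = ((15625/273)y + 38125/273)((546/625)y - 546/625) + (0)
Last nonzero remainder: (546/625)y - 546/625. Dividing through by 546/625 gives the monic gcd y - 1.

y - 1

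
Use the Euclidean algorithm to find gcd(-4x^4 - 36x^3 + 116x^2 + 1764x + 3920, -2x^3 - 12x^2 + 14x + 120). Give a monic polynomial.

Repeated division with remainder:
  -4x^4 - 36x^3 + 116x^2 + 1764x + 3920 = (2x + 6)(-2x^3 - 12x^2 + 14x + 120) + (160x^2 + 1440x + 3200)
  -2x^3 - 12x^2 + 14x + 120 = (-(1/80)x + 3/80)(160x^2 + 1440x + 3200) + (0)
Last nonzero remainder: 160x^2 + 1440x + 3200. Dividing through by 160 gives the monic gcd x^2 + 9x + 20.

x^2 + 9x + 20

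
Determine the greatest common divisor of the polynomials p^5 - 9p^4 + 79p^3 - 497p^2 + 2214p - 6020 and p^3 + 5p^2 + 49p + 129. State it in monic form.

p^2 + 2p + 43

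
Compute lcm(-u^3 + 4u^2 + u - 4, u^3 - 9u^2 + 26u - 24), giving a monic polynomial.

u^5 - 9u^4 + 25u^3 - 15u^2 - 26u + 24

Euclidean algorithm in ℚ[u]:
  -u^3 + 4u^2 + u - 4 = (-1)(u^3 - 9u^2 + 26u - 24) + (-5u^2 + 27u - 28)
  u^3 - 9u^2 + 26u - 24 = (-(1/5)u + 18/25)(-5u^2 + 27u - 28) + ((24/25)u - 96/25)
  -5u^2 + 27u - 28 = (-(125/24)u + 175/24)((24/25)u - 96/25) + (0)
Last nonzero remainder: (24/25)u - 96/25. Dividing through by 24/25 gives the monic gcd u - 4.
Then lcm(f, g) = f·g / gcd(f, g); expanding and making the result monic gives the answer.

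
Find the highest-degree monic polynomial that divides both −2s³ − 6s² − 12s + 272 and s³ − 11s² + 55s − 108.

By polynomial division,
  −2s³ − 6s² − 12s + 272 = (−2)(s³ − 11s² + 55s − 108) + (−28s² + 98s + 56)
  s³ − 11s² + 55s − 108 = (−(1/28)s + 15/56)(−28s² + 98s + 56) + ((123/4)s − 123)
  −28s² + 98s + 56 = (−(112/123)s − 56/123)((123/4)s − 123) + (0)
Last nonzero remainder: (123/4)s − 123. Dividing through by 123/4 gives the monic gcd s − 4.

s − 4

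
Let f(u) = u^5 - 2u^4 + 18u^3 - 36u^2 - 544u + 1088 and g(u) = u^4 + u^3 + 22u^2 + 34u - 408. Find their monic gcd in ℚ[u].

By polynomial division,
  u^5 - 2u^4 + 18u^3 - 36u^2 - 544u + 1088 = (u - 3)(u^4 + u^3 + 22u^2 + 34u - 408) + (-u^3 - 4u^2 - 34u - 136)
  u^4 + u^3 + 22u^2 + 34u - 408 = (-u + 3)(-u^3 - 4u^2 - 34u - 136) + (0)
Last nonzero remainder: -u^3 - 4u^2 - 34u - 136. Dividing through by -1 gives the monic gcd u^3 + 4u^2 + 34u + 136.

u^3 + 4u^2 + 34u + 136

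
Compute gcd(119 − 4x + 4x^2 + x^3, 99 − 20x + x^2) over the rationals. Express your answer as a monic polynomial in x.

1

Euclidean algorithm in ℚ[x]:
  x^3 + 4x^2 − 4x + 119 = (x + 24)(x^2 − 20x + 99) + (377x − 2257)
  x^2 − 20x + 99 = ((1/377)x − 5283/142129)(377x − 2257) + (2147040/142129)
  377x − 2257 = ((53582633/2147040)x − 320785153/2147040)(2147040/142129) + (0)
The last nonzero remainder is the constant 2147040/142129, so the polynomials are coprime and gcd = 1.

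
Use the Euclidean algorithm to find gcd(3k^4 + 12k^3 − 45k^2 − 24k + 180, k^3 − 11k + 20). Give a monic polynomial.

Repeated division with remainder:
  3k^4 + 12k^3 − 45k^2 − 24k + 180 = (3k + 12)(k^3 − 11k + 20) + (−12k^2 + 48k − 60)
  k^3 − 11k + 20 = (−(1/12)k − 1/3)(−12k^2 + 48k − 60) + (0)
Last nonzero remainder: −12k^2 + 48k − 60. Dividing through by −12 gives the monic gcd k^2 − 4k + 5.

k^2 − 4k + 5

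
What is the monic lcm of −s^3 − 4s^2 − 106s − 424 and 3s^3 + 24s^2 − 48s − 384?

s^5 + 8s^4 + 90s^3 + 720s^2 − 1696s − 13568

Repeated division with remainder:
  −s^3 − 4s^2 − 106s − 424 = (−1/3)(3s^3 + 24s^2 − 48s − 384) + (4s^2 − 122s − 552)
  3s^3 + 24s^2 − 48s − 384 = ((3/4)s + 231/8)(4s^2 − 122s − 552) + ((15555/4)s + 15555)
  4s^2 − 122s − 552 = ((16/15555)s − 184/5185)((15555/4)s + 15555) + (0)
Last nonzero remainder: (15555/4)s + 15555. Dividing through by 15555/4 gives the monic gcd s + 4.
Then lcm(f, g) = f·g / gcd(f, g); expanding and making the result monic gives the answer.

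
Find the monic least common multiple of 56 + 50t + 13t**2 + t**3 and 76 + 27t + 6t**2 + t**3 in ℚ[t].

By polynomial division,
  t**3 + 13t**2 + 50t + 56 = (t**3 + 6t**2 + 27t + 76) + (7t**2 + 23t - 20)
  t**3 + 6t**2 + 27t + 76 = ((1/7)t + 19/49)(7t**2 + 23t - 20) + ((1026/49)t + 4104/49)
  7t**2 + 23t - 20 = ((343/1026)t - 245/1026)((1026/49)t + 4104/49) + (0)
Last nonzero remainder: (1026/49)t + 4104/49. Dividing through by 1026/49 gives the monic gcd t + 4.
Then lcm(f, g) = f·g / gcd(f, g); expanding and making the result monic gives the answer.

1064 + 1062t + 403t**2 + 95t**3 + 15t**4 + t**5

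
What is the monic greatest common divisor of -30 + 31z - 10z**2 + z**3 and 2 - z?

-2 + z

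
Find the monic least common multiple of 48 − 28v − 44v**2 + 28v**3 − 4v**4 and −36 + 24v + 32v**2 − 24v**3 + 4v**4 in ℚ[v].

Apply the Euclidean algorithm:
  −4v**4 + 28v**3 − 44v**2 − 28v + 48 = (−1)(4v**4 − 24v**3 + 32v**2 + 24v − 36) + (4v**3 − 12v**2 − 4v + 12)
  4v**4 − 24v**3 + 32v**2 + 24v − 36 = (v − 3)(4v**3 − 12v**2 − 4v + 12) + (0)
Last nonzero remainder: 4v**3 − 12v**2 − 4v + 12. Dividing through by 4 gives the monic gcd v**3 − 3v**2 − v + 3.
Then lcm(f, g) = f·g / gcd(f, g); expanding and making the result monic gives the answer.

36 − 33v − 26v**2 + 32v**3 − 10v**4 + v**5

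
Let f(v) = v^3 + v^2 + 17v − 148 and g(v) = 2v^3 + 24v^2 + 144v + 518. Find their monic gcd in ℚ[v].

v^2 + 5v + 37

Repeated division with remainder:
  v^3 + v^2 + 17v − 148 = (1/2)(2v^3 + 24v^2 + 144v + 518) + (−11v^2 − 55v − 407)
  2v^3 + 24v^2 + 144v + 518 = (−(2/11)v − 14/11)(−11v^2 − 55v − 407) + (0)
Last nonzero remainder: −11v^2 − 55v − 407. Dividing through by −11 gives the monic gcd v^2 + 5v + 37.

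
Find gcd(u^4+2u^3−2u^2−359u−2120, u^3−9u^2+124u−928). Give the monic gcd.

Euclidean algorithm in ℚ[u]:
  u^4+2u^3−2u^2−359u−2120 = (u+11)(u^3−9u^2+124u−928) + (−27u^2−795u+8088)
  u^3−9u^2+124u−928 = (−(1/27)u+346/243)(−27u^2−795u+8088) + ((125998/81)u−1007984/81)
  −27u^2−795u+8088 = (−(2187/125998)u−81891/125998)((125998/81)u−1007984/81) + (0)
Last nonzero remainder: (125998/81)u−1007984/81. Dividing through by 125998/81 gives the monic gcd u−8.

u−8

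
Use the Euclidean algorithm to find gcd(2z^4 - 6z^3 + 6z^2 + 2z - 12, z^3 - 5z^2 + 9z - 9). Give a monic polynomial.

Euclidean algorithm in ℚ[z]:
  2z^4 - 6z^3 + 6z^2 + 2z - 12 = (2z + 4)(z^3 - 5z^2 + 9z - 9) + (8z^2 - 16z + 24)
  z^3 - 5z^2 + 9z - 9 = ((1/8)z - 3/8)(8z^2 - 16z + 24) + (0)
Last nonzero remainder: 8z^2 - 16z + 24. Dividing through by 8 gives the monic gcd z^2 - 2z + 3.

z^2 - 2z + 3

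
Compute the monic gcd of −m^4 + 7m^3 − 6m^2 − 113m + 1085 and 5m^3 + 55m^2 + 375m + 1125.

Euclidean algorithm in ℚ[m]:
  −m^4 + 7m^3 − 6m^2 − 113m + 1085 = (−(1/5)m + 18/5)(5m^3 + 55m^2 + 375m + 1125) + (−129m^2 − 1238m − 2965)
  5m^3 + 55m^2 + 375m + 1125 = (−(5/129)m − 905/16641)(−129m^2 − 1238m − 2965) + ((3207560/16641)m + 16037800/16641)
  −129m^2 − 1238m − 2965 = (−(2146689/3207560)m − 9868113/3207560)((3207560/16641)m + 16037800/16641) + (0)
Last nonzero remainder: (3207560/16641)m + 16037800/16641. Dividing through by 3207560/16641 gives the monic gcd m + 5.

m + 5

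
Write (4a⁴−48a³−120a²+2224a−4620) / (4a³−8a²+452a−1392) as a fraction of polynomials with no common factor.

Euclidean algorithm in ℚ[a]:
  4a⁴−48a³−120a²+2224a−4620 = (a−10)(4a³−8a²+452a−1392) + (−652a²+8136a−18540)
  4a³−8a²+452a−1392 = (−(1/163)a−1708/26569)(−652a²+8136a−18540) + ((22883456/26569)a−68650368/26569)
  −652a²+8136a−18540 = (−(4330747/5720864)a+41049105/5720864)((22883456/26569)a−68650368/26569) + (0)
Last nonzero remainder: (22883456/26569)a−68650368/26569. Dividing through by 22883456/26569 gives the monic gcd a−3.
Cancel a−3 from numerator and denominator to get the reduced form.

(a³−9a²−57a+385)/(a²+a+116)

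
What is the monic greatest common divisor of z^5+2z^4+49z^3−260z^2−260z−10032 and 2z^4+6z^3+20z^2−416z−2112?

z^3−z^2+14z−264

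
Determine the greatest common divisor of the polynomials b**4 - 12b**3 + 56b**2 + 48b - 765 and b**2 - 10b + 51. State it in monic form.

Apply the Euclidean algorithm:
  b**4 - 12b**3 + 56b**2 + 48b - 765 = (b**2 - 2b - 15)(b**2 - 10b + 51) + (0)
The last nonzero remainder b**2 - 10b + 51 is already monic.

b**2 - 10b + 51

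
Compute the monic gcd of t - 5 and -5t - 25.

By polynomial division,
  t - 5 = (-1/5)(-5t - 25) + (-10)
  -5t - 25 = ((1/2)t + 5/2)(-10) + (0)
The last nonzero remainder is the constant -10, so the polynomials are coprime and gcd = 1.

1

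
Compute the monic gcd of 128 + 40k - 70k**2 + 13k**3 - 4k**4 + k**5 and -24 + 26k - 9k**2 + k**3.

By polynomial division,
  k**5 - 4k**4 + 13k**3 - 70k**2 + 40k + 128 = (k**2 + 5k + 32)(k**3 - 9k**2 + 26k - 24) + (112k**2 - 672k + 896)
  k**3 - 9k**2 + 26k - 24 = ((1/112)k - 3/112)(112k**2 - 672k + 896) + (0)
Last nonzero remainder: 112k**2 - 672k + 896. Dividing through by 112 gives the monic gcd k**2 - 6k + 8.

8 - 6k + k**2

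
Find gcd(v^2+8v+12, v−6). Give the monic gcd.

1

By polynomial division,
  v^2+8v+12 = (v+14)(v−6) + (96)
  v−6 = ((1/96)v−1/16)(96) + (0)
The last nonzero remainder is the constant 96, so the polynomials are coprime and gcd = 1.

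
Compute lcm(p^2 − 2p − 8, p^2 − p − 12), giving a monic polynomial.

p^3 + p^2 − 14p − 24

Euclidean algorithm in ℚ[p]:
  p^2 − 2p − 8 = (p^2 − p − 12) + (−p + 4)
  p^2 − p − 12 = (−p − 3)(−p + 4) + (0)
Last nonzero remainder: −p + 4. Dividing through by −1 gives the monic gcd p − 4.
Then lcm(f, g) = f·g / gcd(f, g); expanding and making the result monic gives the answer.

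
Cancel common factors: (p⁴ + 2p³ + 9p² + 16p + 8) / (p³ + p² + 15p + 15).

Repeated division with remainder:
  p⁴ + 2p³ + 9p² + 16p + 8 = (p + 1)(p³ + p² + 15p + 15) + (-7p² - 14p - 7)
  p³ + p² + 15p + 15 = (-(1/7)p + 1/7)(-7p² - 14p - 7) + (16p + 16)
  -7p² - 14p - 7 = (-(7/16)p - 7/16)(16p + 16) + (0)
Last nonzero remainder: 16p + 16. Dividing through by 16 gives the monic gcd p + 1.
Cancel p + 1 from numerator and denominator to get the reduced form.

(p³ + p² + 8p + 8)/(p² + 15)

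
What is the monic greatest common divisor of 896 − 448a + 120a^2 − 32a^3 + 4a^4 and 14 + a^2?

14 + a^2

By polynomial division,
  4a^4 − 32a^3 + 120a^2 − 448a + 896 = (4a^2 − 32a + 64)(a^2 + 14) + (0)
The last nonzero remainder a^2 + 14 is already monic.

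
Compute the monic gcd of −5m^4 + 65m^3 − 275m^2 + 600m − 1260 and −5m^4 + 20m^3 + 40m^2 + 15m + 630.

m^3 − 7m^2 + 13m − 42

Repeated division with remainder:
  −5m^4 + 65m^3 − 275m^2 + 600m − 1260 = (−5m^4 + 20m^3 + 40m^2 + 15m + 630) + (45m^3 − 315m^2 + 585m − 1890)
  −5m^4 + 20m^3 + 40m^2 + 15m + 630 = (−(1/9)m − 1/3)(45m^3 − 315m^2 + 585m − 1890) + (0)
Last nonzero remainder: 45m^3 − 315m^2 + 585m − 1890. Dividing through by 45 gives the monic gcd m^3 − 7m^2 + 13m − 42.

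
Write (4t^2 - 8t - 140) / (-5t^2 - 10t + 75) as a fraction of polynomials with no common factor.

By polynomial division,
  4t^2 - 8t - 140 = (-4/5)(-5t^2 - 10t + 75) + (-16t - 80)
  -5t^2 - 10t + 75 = ((5/16)t - 15/16)(-16t - 80) + (0)
Last nonzero remainder: -16t - 80. Dividing through by -16 gives the monic gcd t + 5.
Cancel t + 5 from numerator and denominator to get the reduced form.

(-4t + 28)/(5t - 15)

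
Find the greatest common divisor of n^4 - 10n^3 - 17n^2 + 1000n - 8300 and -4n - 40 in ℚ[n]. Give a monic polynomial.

n + 10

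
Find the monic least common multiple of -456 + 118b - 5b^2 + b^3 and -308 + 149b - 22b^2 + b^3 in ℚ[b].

Apply the Euclidean algorithm:
  b^3 - 5b^2 + 118b - 456 = (b^3 - 22b^2 + 149b - 308) + (17b^2 - 31b - 148)
  b^3 - 22b^2 + 149b - 308 = ((1/17)b - 343/289)(17b^2 - 31b - 148) + ((34944/289)b - 139776/289)
  17b^2 - 31b - 148 = ((4913/34944)b + 10693/34944)((34944/289)b - 139776/289) + (0)
Last nonzero remainder: (34944/289)b - 139776/289. Dividing through by 34944/289 gives the monic gcd b - 4.
Then lcm(f, g) = f·g / gcd(f, g); expanding and making the result monic gives the answer.

-35112 + 17294b - 2965b^2 + 285b^3 - 23b^4 + b^5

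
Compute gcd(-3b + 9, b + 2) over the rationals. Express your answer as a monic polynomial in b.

1

Apply the Euclidean algorithm:
  -3b + 9 = (-3)(b + 2) + (15)
  b + 2 = ((1/15)b + 2/15)(15) + (0)
The last nonzero remainder is the constant 15, so the polynomials are coprime and gcd = 1.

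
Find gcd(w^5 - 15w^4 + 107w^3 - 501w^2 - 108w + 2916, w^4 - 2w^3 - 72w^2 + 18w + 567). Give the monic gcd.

Repeated division with remainder:
  w^5 - 15w^4 + 107w^3 - 501w^2 - 108w + 2916 = (w - 13)(w^4 - 2w^3 - 72w^2 + 18w + 567) + (153w^3 - 1455w^2 - 441w + 10287)
  w^4 - 2w^3 - 72w^2 + 18w + 567 = ((1/153)w + 383/7803)(153w^3 - 1455w^2 - 441w + 10287) + ((5980/2601)w^2 - (23920/867)w + 17940/289)
  153w^3 - 1455w^2 - 441w + 10287 = ((397953/5980)w + 990981/5980)((5980/2601)w^2 - (23920/867)w + 17940/289) + (0)
Last nonzero remainder: (5980/2601)w^2 - (23920/867)w + 17940/289. Dividing through by 5980/2601 gives the monic gcd w^2 - 12w + 27.

w^2 - 12w + 27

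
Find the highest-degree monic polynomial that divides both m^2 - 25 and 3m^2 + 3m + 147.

1

Repeated division with remainder:
  m^2 - 25 = (1/3)(3m^2 + 3m + 147) + (-m - 74)
  3m^2 + 3m + 147 = (-3m + 219)(-m - 74) + (16353)
  -m - 74 = (-(1/16353)m - 74/16353)(16353) + (0)
The last nonzero remainder is the constant 16353, so the polynomials are coprime and gcd = 1.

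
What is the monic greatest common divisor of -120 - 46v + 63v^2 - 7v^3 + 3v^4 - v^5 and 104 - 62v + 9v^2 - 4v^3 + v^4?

8 - 6v + v^2

Apply the Euclidean algorithm:
  -v^5 + 3v^4 - 7v^3 + 63v^2 - 46v - 120 = (-v - 1)(v^4 - 4v^3 + 9v^2 - 62v + 104) + (-2v^3 + 10v^2 - 4v - 16)
  v^4 - 4v^3 + 9v^2 - 62v + 104 = (-(1/2)v - 1/2)(-2v^3 + 10v^2 - 4v - 16) + (12v^2 - 72v + 96)
  -2v^3 + 10v^2 - 4v - 16 = (-(1/6)v - 1/6)(12v^2 - 72v + 96) + (0)
Last nonzero remainder: 12v^2 - 72v + 96. Dividing through by 12 gives the monic gcd v^2 - 6v + 8.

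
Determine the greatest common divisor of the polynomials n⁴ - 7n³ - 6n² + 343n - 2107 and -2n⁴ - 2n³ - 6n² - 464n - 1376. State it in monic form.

Repeated division with remainder:
  n⁴ - 7n³ - 6n² + 343n - 2107 = (-1/2)(-2n⁴ - 2n³ - 6n² - 464n - 1376) + (-8n³ - 9n² + 111n - 2795)
  -2n⁴ - 2n³ - 6n² - 464n - 1376 = ((1/4)n - 1/32)(-8n³ - 9n² + 111n - 2795) + (-(1089/32)n² + (7623/32)n - 46827/32)
  -8n³ - 9n² + 111n - 2795 = ((256/1089)n + 2080/1089)(-(1089/32)n² + (7623/32)n - 46827/32) + (0)
Last nonzero remainder: -(1089/32)n² + (7623/32)n - 46827/32. Dividing through by -1089/32 gives the monic gcd n² - 7n + 43.

n² - 7n + 43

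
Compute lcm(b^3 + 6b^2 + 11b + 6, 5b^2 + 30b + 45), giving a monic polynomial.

Apply the Euclidean algorithm:
  b^3 + 6b^2 + 11b + 6 = ((1/5)b)(5b^2 + 30b + 45) + (2b + 6)
  5b^2 + 30b + 45 = ((5/2)b + 15/2)(2b + 6) + (0)
Last nonzero remainder: 2b + 6. Dividing through by 2 gives the monic gcd b + 3.
Then lcm(f, g) = f·g / gcd(f, g); expanding and making the result monic gives the answer.

b^4 + 9b^3 + 29b^2 + 39b + 18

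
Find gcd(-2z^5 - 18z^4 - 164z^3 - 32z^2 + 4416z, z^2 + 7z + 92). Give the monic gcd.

Euclidean algorithm in ℚ[z]:
  -2z^5 - 18z^4 - 164z^3 - 32z^2 + 4416z = (-2z^3 - 4z^2 + 48z)(z^2 + 7z + 92) + (0)
The last nonzero remainder z^2 + 7z + 92 is already monic.

z^2 + 7z + 92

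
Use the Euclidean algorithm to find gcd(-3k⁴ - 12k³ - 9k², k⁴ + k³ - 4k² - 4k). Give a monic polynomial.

k² + k

Apply the Euclidean algorithm:
  -3k⁴ - 12k³ - 9k² = (-3)(k⁴ + k³ - 4k² - 4k) + (-9k³ - 21k² - 12k)
  k⁴ + k³ - 4k² - 4k = (-(1/9)k + 4/27)(-9k³ - 21k² - 12k) + (-(20/9)k² - (20/9)k)
  -9k³ - 21k² - 12k = ((81/20)k + 27/5)(-(20/9)k² - (20/9)k) + (0)
Last nonzero remainder: -(20/9)k² - (20/9)k. Dividing through by -20/9 gives the monic gcd k² + k.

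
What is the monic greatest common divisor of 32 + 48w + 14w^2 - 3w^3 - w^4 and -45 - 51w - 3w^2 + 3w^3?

Repeated division with remainder:
  -w^4 - 3w^3 + 14w^2 + 48w + 32 = (-(1/3)w - 4/3)(3w^3 - 3w^2 - 51w - 45) + (-7w^2 - 35w - 28)
  3w^3 - 3w^2 - 51w - 45 = (-(3/7)w + 18/7)(-7w^2 - 35w - 28) + (27w + 27)
  -7w^2 - 35w - 28 = (-(7/27)w - 28/27)(27w + 27) + (0)
Last nonzero remainder: 27w + 27. Dividing through by 27 gives the monic gcd w + 1.

1 + w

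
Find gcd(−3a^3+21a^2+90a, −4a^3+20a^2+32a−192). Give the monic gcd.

Euclidean algorithm in ℚ[a]:
  −3a^3+21a^2+90a = (3/4)(−4a^3+20a^2+32a−192) + (6a^2+66a+144)
  −4a^3+20a^2+32a−192 = (−(2/3)a+32/3)(6a^2+66a+144) + (−576a−1728)
  6a^2+66a+144 = (−(1/96)a−1/12)(−576a−1728) + (0)
Last nonzero remainder: −576a−1728. Dividing through by −576 gives the monic gcd a+3.

a+3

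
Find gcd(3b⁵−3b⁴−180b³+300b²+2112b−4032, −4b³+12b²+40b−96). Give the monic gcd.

b²−6b+8

Apply the Euclidean algorithm:
  3b⁵−3b⁴−180b³+300b²+2112b−4032 = (−(3/4)b²−(3/2)b+33)(−4b³+12b²+40b−96) + (−108b²+648b−864)
  −4b³+12b²+40b−96 = ((1/27)b+1/9)(−108b²+648b−864) + (0)
Last nonzero remainder: −108b²+648b−864. Dividing through by −108 gives the monic gcd b²−6b+8.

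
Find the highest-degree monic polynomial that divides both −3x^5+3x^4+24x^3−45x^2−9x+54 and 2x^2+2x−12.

Repeated division with remainder:
  −3x^5+3x^4+24x^3−45x^2−9x+54 = (−(3/2)x^3+3x^2−9/2)(2x^2+2x−12) + (0)
Last nonzero remainder: 2x^2+2x−12. Dividing through by 2 gives the monic gcd x^2+x−6.

x^2+x−6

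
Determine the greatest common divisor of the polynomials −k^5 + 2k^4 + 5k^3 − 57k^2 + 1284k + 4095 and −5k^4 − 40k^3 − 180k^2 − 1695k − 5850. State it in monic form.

k^3 + 2k^2 + 24k + 195

Repeated division with remainder:
  −k^5 + 2k^4 + 5k^3 − 57k^2 + 1284k + 4095 = ((1/5)k − 2)(−5k^4 − 40k^3 − 180k^2 − 1695k − 5850) + (−39k^3 − 78k^2 − 936k − 7605)
  −5k^4 − 40k^3 − 180k^2 − 1695k − 5850 = ((5/39)k + 10/13)(−39k^3 − 78k^2 − 936k − 7605) + (0)
Last nonzero remainder: −39k^3 − 78k^2 − 936k − 7605. Dividing through by −39 gives the monic gcd k^3 + 2k^2 + 24k + 195.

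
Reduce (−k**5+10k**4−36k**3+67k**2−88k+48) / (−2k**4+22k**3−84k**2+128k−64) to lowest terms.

Apply the Euclidean algorithm:
  −k**5+10k**4−36k**3+67k**2−88k+48 = ((1/2)k+1/2)(−2k**4+22k**3−84k**2+128k−64) + (−5k**3+45k**2−120k+80)
  −2k**4+22k**3−84k**2+128k−64 = ((2/5)k−4/5)(−5k**3+45k**2−120k+80) + (0)
Last nonzero remainder: −5k**3+45k**2−120k+80. Dividing through by −5 gives the monic gcd k**3−9k**2+24k−16.
Cancel k**3−9k**2+24k−16 from numerator and denominator to get the reduced form.

(k**2−k+3)/(2k−4)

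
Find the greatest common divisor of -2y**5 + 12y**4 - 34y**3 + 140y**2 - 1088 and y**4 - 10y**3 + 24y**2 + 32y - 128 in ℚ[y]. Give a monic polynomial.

Euclidean algorithm in ℚ[y]:
  -2y**5 + 12y**4 - 34y**3 + 140y**2 - 1088 = (-2y - 8)(y**4 - 10y**3 + 24y**2 + 32y - 128) + (-66y**3 + 396y**2 - 2112)
  y**4 - 10y**3 + 24y**2 + 32y - 128 = (-(1/66)y + 2/33)(-66y**3 + 396y**2 - 2112) + (0)
Last nonzero remainder: -66y**3 + 396y**2 - 2112. Dividing through by -66 gives the monic gcd y**3 - 6y**2 + 32.

y**3 - 6y**2 + 32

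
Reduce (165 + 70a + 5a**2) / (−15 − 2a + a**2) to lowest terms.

Euclidean algorithm in ℚ[a]:
  5a**2 + 70a + 165 = (5)(a**2 − 2a − 15) + (80a + 240)
  a**2 − 2a − 15 = ((1/80)a − 1/16)(80a + 240) + (0)
Last nonzero remainder: 80a + 240. Dividing through by 80 gives the monic gcd a + 3.
Cancel a + 3 from numerator and denominator to get the reduced form.

(55 + 5a)/(−5 + a)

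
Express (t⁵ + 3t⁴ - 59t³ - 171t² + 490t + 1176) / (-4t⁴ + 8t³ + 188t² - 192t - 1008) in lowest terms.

(-t² - 11t - 28)/(4t + 24)

Apply the Euclidean algorithm:
  t⁵ + 3t⁴ - 59t³ - 171t² + 490t + 1176 = (-(1/4)t - 5/4)(-4t⁴ + 8t³ + 188t² - 192t - 1008) + (-2t³ + 16t² - 2t - 84)
  -4t⁴ + 8t³ + 188t² - 192t - 1008 = (2t + 12)(-2t³ + 16t² - 2t - 84) + (0)
Last nonzero remainder: -2t³ + 16t² - 2t - 84. Dividing through by -2 gives the monic gcd t³ - 8t² + t + 42.
Cancel t³ - 8t² + t + 42 from numerator and denominator to get the reduced form.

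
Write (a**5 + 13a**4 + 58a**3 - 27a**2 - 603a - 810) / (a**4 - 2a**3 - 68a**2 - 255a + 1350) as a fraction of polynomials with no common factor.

(a**2 + 5a + 6)/(a - 10)

Apply the Euclidean algorithm:
  a**5 + 13a**4 + 58a**3 - 27a**2 - 603a - 810 = (a + 15)(a**4 - 2a**3 - 68a**2 - 255a + 1350) + (156a**3 + 1248a**2 + 1872a - 21060)
  a**4 - 2a**3 - 68a**2 - 255a + 1350 = ((1/156)a - 5/78)(156a**3 + 1248a**2 + 1872a - 21060) + (0)
Last nonzero remainder: 156a**3 + 1248a**2 + 1872a - 21060. Dividing through by 156 gives the monic gcd a**3 + 8a**2 + 12a - 135.
Cancel a**3 + 8a**2 + 12a - 135 from numerator and denominator to get the reduced form.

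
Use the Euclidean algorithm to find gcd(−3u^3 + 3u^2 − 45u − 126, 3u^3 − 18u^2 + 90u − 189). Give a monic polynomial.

u^2 − 3u + 21

By polynomial division,
  −3u^3 + 3u^2 − 45u − 126 = (−1)(3u^3 − 18u^2 + 90u − 189) + (−15u^2 + 45u − 315)
  3u^3 − 18u^2 + 90u − 189 = (−(1/5)u + 3/5)(−15u^2 + 45u − 315) + (0)
Last nonzero remainder: −15u^2 + 45u − 315. Dividing through by −15 gives the monic gcd u^2 − 3u + 21.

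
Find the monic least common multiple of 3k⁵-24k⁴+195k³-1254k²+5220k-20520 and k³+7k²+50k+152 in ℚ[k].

Apply the Euclidean algorithm:
  3k⁵-24k⁴+195k³-1254k²+5220k-20520 = (3k²-45k+360)(k³+7k²+50k+152) + (-1980k²-5940k-75240)
  k³+7k²+50k+152 = (-(1/1980)k-1/495)(-1980k²-5940k-75240) + (0)
Last nonzero remainder: -1980k²-5940k-75240. Dividing through by -1980 gives the monic gcd k²+3k+38.
Then lcm(f, g) = f·g / gcd(f, g); expanding and making the result monic gives the answer.

k⁶-4k⁵+33k⁴-158k³+68k²+120k-27360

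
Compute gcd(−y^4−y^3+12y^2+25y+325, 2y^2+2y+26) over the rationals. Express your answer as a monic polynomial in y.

y^2+y+13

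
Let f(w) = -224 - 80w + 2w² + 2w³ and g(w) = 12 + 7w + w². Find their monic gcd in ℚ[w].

4 + w

Apply the Euclidean algorithm:
  2w³ + 2w² - 80w - 224 = (2w - 12)(w² + 7w + 12) + (-20w - 80)
  w² + 7w + 12 = (-(1/20)w - 3/20)(-20w - 80) + (0)
Last nonzero remainder: -20w - 80. Dividing through by -20 gives the monic gcd w + 4.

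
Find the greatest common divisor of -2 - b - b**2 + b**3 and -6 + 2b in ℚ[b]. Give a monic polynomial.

1

Repeated division with remainder:
  b**3 - b**2 - b - 2 = ((1/2)b**2 + b + 5/2)(2b - 6) + (13)
  2b - 6 = ((2/13)b - 6/13)(13) + (0)
The last nonzero remainder is the constant 13, so the polynomials are coprime and gcd = 1.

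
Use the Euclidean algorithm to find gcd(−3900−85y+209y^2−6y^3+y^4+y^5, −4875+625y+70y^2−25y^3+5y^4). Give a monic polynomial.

195+14y+y^3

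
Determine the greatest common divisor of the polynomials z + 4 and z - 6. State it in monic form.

1

Apply the Euclidean algorithm:
  z + 4 = (z - 6) + (10)
  z - 6 = ((1/10)z - 3/5)(10) + (0)
The last nonzero remainder is the constant 10, so the polynomials are coprime and gcd = 1.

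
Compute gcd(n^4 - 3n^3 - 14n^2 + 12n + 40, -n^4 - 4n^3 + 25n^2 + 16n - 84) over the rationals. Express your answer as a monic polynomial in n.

n^2 - 4

By polynomial division,
  n^4 - 3n^3 - 14n^2 + 12n + 40 = (-1)(-n^4 - 4n^3 + 25n^2 + 16n - 84) + (-7n^3 + 11n^2 + 28n - 44)
  -n^4 - 4n^3 + 25n^2 + 16n - 84 = ((1/7)n + 39/49)(-7n^3 + 11n^2 + 28n - 44) + ((600/49)n^2 - 2400/49)
  -7n^3 + 11n^2 + 28n - 44 = (-(343/600)n + 539/600)((600/49)n^2 - 2400/49) + (0)
Last nonzero remainder: (600/49)n^2 - 2400/49. Dividing through by 600/49 gives the monic gcd n^2 - 4.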